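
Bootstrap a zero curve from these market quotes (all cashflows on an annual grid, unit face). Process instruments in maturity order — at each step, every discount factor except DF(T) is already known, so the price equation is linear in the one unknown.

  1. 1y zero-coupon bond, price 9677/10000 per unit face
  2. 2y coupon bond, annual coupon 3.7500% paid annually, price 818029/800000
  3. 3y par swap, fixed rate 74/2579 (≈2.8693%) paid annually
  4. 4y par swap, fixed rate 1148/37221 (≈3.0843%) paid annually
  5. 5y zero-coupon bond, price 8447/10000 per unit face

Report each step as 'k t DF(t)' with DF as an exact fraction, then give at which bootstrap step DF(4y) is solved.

step 1 [1y] zero: DF = P = 9677/10000 ≈ 0.967700
step 2 [2y] bond c/1=3/80: DF=(818029/800000 − 3/80·(0.967700))/(1+3/80) = 4753/5000 ≈ 0.950600
step 3 [3y] swap r/1=74/2579: DF=(1 − 74/2579·(0.967700+0.950600))/(1+74/2579) = 4593/5000 ≈ 0.918600
step 4 [4y] swap r/1=1148/37221: DF=(1 − 1148/37221·(0.967700+0.950600+0.918600))/(1+1148/37221) = 2213/2500 ≈ 0.885200
step 5 [5y] zero: DF = P = 8447/10000 ≈ 0.844700

1 1 9677/10000
2 2 4753/5000
3 3 4593/5000
4 4 2213/2500
5 5 8447/10000
DF(4y) is solved at step 4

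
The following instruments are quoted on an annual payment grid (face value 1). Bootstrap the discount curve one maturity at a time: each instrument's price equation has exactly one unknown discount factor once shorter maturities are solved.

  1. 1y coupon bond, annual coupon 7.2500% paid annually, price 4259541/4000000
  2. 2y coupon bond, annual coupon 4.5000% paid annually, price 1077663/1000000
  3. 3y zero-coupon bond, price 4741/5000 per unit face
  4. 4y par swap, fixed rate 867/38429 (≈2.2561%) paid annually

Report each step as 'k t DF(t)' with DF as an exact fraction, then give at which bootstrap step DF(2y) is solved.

1 1 9929/10000
2 2 1977/2000
3 3 4741/5000
4 4 9133/10000
DF(2y) is solved at step 2

step 1 [1y] bond c/1=29/400: DF=(4259541/4000000 − 29/400·(0))/(1+29/400) = 9929/10000 ≈ 0.992900
step 2 [2y] bond c/1=9/200: DF=(1077663/1000000 − 9/200·(0.992900))/(1+9/200) = 1977/2000 ≈ 0.988500
step 3 [3y] zero: DF = P = 4741/5000 ≈ 0.948200
step 4 [4y] swap r/1=867/38429: DF=(1 − 867/38429·(0.992900+0.988500+0.948200))/(1+867/38429) = 9133/10000 ≈ 0.913300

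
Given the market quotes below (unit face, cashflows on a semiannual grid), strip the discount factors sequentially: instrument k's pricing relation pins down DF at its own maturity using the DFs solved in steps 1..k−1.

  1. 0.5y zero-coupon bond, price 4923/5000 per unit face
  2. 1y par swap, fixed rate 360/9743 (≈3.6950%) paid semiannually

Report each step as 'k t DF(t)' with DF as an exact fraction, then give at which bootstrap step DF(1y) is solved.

step 1 [0.5y] zero: DF = P = 4923/5000 ≈ 0.984600
step 2 [1y] swap r/2=180/9743: DF=(1 − 180/9743·(0.984600))/(1+180/9743) = 241/250 ≈ 0.964000

1 1/2 4923/5000
2 1 241/250
DF(1y) is solved at step 2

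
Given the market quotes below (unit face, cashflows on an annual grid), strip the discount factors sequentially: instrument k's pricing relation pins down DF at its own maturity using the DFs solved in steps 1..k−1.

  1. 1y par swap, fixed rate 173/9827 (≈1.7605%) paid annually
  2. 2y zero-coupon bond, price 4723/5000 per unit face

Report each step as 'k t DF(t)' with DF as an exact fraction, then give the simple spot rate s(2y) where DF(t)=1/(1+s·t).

step 1 [1y] swap r/1=173/9827: DF=(1 − 173/9827·(0))/(1+173/9827) = 9827/10000 ≈ 0.982700
step 2 [2y] zero: DF = P = 4723/5000 ≈ 0.944600

1 1 9827/10000
2 2 4723/5000
s(2y) = (1/(4723/5000) − 1)/(2) = 277/9446 ≈ 2.9325%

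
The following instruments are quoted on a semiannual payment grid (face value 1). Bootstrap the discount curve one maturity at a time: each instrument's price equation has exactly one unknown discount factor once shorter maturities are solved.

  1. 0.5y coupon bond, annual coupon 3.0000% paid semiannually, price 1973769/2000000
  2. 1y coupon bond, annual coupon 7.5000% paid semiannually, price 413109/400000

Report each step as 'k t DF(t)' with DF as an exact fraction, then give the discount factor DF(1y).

1 1/2 9723/10000
2 1 9603/10000
DF(1y) = 9603/10000 ≈ 0.960300

step 1 [0.5y] bond c/2=3/200: DF=(1973769/2000000 − 3/200·(0))/(1+3/200) = 9723/10000 ≈ 0.972300
step 2 [1y] bond c/2=3/80: DF=(413109/400000 − 3/80·(0.972300))/(1+3/80) = 9603/10000 ≈ 0.960300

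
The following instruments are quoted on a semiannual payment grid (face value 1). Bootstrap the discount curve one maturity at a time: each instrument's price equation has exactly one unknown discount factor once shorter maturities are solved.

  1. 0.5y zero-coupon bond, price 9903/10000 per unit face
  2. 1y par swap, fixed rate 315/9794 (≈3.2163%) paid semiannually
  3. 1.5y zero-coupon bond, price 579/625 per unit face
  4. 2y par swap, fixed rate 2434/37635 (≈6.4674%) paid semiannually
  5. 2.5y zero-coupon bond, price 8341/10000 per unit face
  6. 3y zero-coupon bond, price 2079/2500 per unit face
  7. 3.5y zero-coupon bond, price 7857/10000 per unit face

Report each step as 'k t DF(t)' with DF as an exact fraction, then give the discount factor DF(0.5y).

1 1/2 9903/10000
2 1 1937/2000
3 3/2 579/625
4 2 8783/10000
5 5/2 8341/10000
6 3 2079/2500
7 7/2 7857/10000
DF(0.5y) = 9903/10000 ≈ 0.990300

step 1 [0.5y] zero: DF = P = 9903/10000 ≈ 0.990300
step 2 [1y] swap r/2=315/19588: DF=(1 − 315/19588·(0.990300))/(1+315/19588) = 1937/2000 ≈ 0.968500
step 3 [1.5y] zero: DF = P = 579/625 ≈ 0.926400
step 4 [2y] swap r/2=1217/37635: DF=(1 − 1217/37635·(0.990300+0.968500+0.926400))/(1+1217/37635) = 8783/10000 ≈ 0.878300
step 5 [2.5y] zero: DF = P = 8341/10000 ≈ 0.834100
step 6 [3y] zero: DF = P = 2079/2500 ≈ 0.831600
step 7 [3.5y] zero: DF = P = 7857/10000 ≈ 0.785700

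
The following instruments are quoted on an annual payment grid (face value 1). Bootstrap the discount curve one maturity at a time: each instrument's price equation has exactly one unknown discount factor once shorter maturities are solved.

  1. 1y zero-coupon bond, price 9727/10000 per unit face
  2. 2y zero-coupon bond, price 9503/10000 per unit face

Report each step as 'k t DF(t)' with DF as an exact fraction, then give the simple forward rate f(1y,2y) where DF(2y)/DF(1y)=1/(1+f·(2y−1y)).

step 1 [1y] zero: DF = P = 9727/10000 ≈ 0.972700
step 2 [2y] zero: DF = P = 9503/10000 ≈ 0.950300

1 1 9727/10000
2 2 9503/10000
f(1y,2y) = ((9727/10000)/(9503/10000) − 1)/(1) = 224/9503 ≈ 2.3572%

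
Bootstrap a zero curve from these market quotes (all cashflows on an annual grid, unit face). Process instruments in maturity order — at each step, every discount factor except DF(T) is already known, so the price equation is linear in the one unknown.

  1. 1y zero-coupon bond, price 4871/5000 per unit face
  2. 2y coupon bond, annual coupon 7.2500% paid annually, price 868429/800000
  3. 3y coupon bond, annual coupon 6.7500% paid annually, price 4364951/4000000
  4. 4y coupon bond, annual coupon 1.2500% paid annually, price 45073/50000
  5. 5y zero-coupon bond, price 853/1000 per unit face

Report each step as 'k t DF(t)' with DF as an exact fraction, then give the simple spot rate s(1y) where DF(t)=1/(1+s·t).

1 1 4871/5000
2 2 9463/10000
3 3 563/625
4 4 1711/2000
5 5 853/1000
s(1y) = (1/(4871/5000) − 1)/(1) = 129/4871 ≈ 2.6483%

step 1 [1y] zero: DF = P = 4871/5000 ≈ 0.974200
step 2 [2y] bond c/1=29/400: DF=(868429/800000 − 29/400·(0.974200))/(1+29/400) = 9463/10000 ≈ 0.946300
step 3 [3y] bond c/1=27/400: DF=(4364951/4000000 − 27/400·(0.974200+0.946300))/(1+27/400) = 563/625 ≈ 0.900800
step 4 [4y] bond c/1=1/80: DF=(45073/50000 − 1/80·(0.974200+0.946300+0.900800))/(1+1/80) = 1711/2000 ≈ 0.855500
step 5 [5y] zero: DF = P = 853/1000 ≈ 0.853000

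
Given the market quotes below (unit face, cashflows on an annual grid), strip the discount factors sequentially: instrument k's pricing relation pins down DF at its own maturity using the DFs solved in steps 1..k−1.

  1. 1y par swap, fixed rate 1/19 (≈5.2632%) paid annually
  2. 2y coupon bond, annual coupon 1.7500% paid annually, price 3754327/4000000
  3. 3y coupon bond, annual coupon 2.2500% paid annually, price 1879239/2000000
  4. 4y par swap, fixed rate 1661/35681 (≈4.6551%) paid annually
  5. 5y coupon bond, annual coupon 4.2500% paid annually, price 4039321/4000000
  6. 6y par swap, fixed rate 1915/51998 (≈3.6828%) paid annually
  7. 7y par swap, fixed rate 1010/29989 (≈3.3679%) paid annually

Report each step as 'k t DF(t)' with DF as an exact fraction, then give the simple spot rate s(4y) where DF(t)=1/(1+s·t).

step 1 [1y] swap r/1=1/19: DF=(1 − 1/19·(0))/(1+1/19) = 19/20 ≈ 0.950000
step 2 [2y] bond c/1=7/400: DF=(3754327/4000000 − 7/400·(0.950000))/(1+7/400) = 9061/10000 ≈ 0.906100
step 3 [3y] bond c/1=9/400: DF=(1879239/2000000 − 9/400·(0.950000+0.906100))/(1+9/400) = 8781/10000 ≈ 0.878100
step 4 [4y] swap r/1=1661/35681: DF=(1 − 1661/35681·(0.950000+0.906100+0.878100))/(1+1661/35681) = 8339/10000 ≈ 0.833900
step 5 [5y] bond c/1=17/400: DF=(4039321/4000000 − 17/400·(0.950000+0.906100+0.878100+0.833900))/(1+17/400) = 1029/1250 ≈ 0.823200
step 6 [6y] swap r/1=1915/51998: DF=(1 − 1915/51998·(0.950000+0.906100+0.878100+0.833900+0.823200))/(1+1915/51998) = 1617/2000 ≈ 0.808500
step 7 [7y] swap r/1=1010/29989: DF=(1 − 1010/29989·(0.950000+0.906100+0.878100+0.833900+0.823200+0.808500))/(1+1010/29989) = 399/500 ≈ 0.798000

1 1 19/20
2 2 9061/10000
3 3 8781/10000
4 4 8339/10000
5 5 1029/1250
6 6 1617/2000
7 7 399/500
s(4y) = (1/(8339/10000) − 1)/(4) = 1661/33356 ≈ 4.9796%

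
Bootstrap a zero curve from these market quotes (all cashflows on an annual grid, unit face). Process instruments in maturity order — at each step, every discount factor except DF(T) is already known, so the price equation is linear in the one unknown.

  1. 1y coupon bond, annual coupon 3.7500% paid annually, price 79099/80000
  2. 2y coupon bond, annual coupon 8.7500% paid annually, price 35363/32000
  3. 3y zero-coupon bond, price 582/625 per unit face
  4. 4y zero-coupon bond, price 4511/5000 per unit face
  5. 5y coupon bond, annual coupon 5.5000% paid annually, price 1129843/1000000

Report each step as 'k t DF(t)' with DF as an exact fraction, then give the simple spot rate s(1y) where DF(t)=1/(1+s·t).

step 1 [1y] bond c/1=3/80: DF=(79099/80000 − 3/80·(0))/(1+3/80) = 953/1000 ≈ 0.953000
step 2 [2y] bond c/1=7/80: DF=(35363/32000 − 7/80·(0.953000))/(1+7/80) = 1879/2000 ≈ 0.939500
step 3 [3y] zero: DF = P = 582/625 ≈ 0.931200
step 4 [4y] zero: DF = P = 4511/5000 ≈ 0.902200
step 5 [5y] bond c/1=11/200: DF=(1129843/1000000 − 11/200·(0.953000+0.939500+0.931200+0.902200))/(1+11/200) = 8767/10000 ≈ 0.876700

1 1 953/1000
2 2 1879/2000
3 3 582/625
4 4 4511/5000
5 5 8767/10000
s(1y) = (1/(953/1000) − 1)/(1) = 47/953 ≈ 4.9318%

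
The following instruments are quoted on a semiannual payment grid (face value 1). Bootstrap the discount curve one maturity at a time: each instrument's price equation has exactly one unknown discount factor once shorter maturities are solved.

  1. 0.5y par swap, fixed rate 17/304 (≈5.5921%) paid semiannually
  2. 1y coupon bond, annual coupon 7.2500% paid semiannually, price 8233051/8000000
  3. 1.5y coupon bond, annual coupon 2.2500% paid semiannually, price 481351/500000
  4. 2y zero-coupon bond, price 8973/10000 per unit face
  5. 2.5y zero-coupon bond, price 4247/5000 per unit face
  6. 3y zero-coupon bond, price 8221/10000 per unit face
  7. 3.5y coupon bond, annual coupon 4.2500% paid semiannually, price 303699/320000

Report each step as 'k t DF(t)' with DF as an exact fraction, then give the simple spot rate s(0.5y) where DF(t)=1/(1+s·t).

1 1/2 608/625
2 1 9591/10000
3 3/2 1861/2000
4 2 8973/10000
5 5/2 4247/5000
6 3 8221/10000
7 7/2 8163/10000
s(0.5y) = (1/(608/625) − 1)/(1/2) = 17/304 ≈ 5.5921%

step 1 [0.5y] swap r/2=17/608: DF=(1 − 17/608·(0))/(1+17/608) = 608/625 ≈ 0.972800
step 2 [1y] bond c/2=29/800: DF=(8233051/8000000 − 29/800·(0.972800))/(1+29/800) = 9591/10000 ≈ 0.959100
step 3 [1.5y] bond c/2=9/800: DF=(481351/500000 − 9/800·(0.972800+0.959100))/(1+9/800) = 1861/2000 ≈ 0.930500
step 4 [2y] zero: DF = P = 8973/10000 ≈ 0.897300
step 5 [2.5y] zero: DF = P = 4247/5000 ≈ 0.849400
step 6 [3y] zero: DF = P = 8221/10000 ≈ 0.822100
step 7 [3.5y] bond c/2=17/800: DF=(303699/320000 − 17/800·(0.972800+0.959100+0.930500+0.897300+0.849400+0.822100))/(1+17/800) = 8163/10000 ≈ 0.816300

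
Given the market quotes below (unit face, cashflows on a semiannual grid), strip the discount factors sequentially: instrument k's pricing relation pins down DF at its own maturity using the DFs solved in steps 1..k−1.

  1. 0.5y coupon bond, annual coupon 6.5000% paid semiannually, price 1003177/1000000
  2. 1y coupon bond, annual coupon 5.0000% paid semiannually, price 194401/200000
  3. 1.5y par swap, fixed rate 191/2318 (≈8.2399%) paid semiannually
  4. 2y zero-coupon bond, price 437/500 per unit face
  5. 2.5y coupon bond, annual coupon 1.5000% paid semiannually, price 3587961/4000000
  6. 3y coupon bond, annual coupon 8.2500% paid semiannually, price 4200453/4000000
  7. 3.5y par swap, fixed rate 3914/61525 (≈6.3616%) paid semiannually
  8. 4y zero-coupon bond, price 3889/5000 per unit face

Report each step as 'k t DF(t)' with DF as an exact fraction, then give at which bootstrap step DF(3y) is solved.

step 1 [0.5y] bond c/2=13/400: DF=(1003177/1000000 − 13/400·(0))/(1+13/400) = 2429/2500 ≈ 0.971600
step 2 [1y] bond c/2=1/40: DF=(194401/200000 − 1/40·(0.971600))/(1+1/40) = 4623/5000 ≈ 0.924600
step 3 [1.5y] swap r/2=191/4636: DF=(1 − 191/4636·(0.971600+0.924600))/(1+191/4636) = 4427/5000 ≈ 0.885400
step 4 [2y] zero: DF = P = 437/500 ≈ 0.874000
step 5 [2.5y] bond c/2=3/400: DF=(3587961/4000000 − 3/400·(0.971600+0.924600+0.885400+0.874000))/(1+3/400) = 8631/10000 ≈ 0.863100
step 6 [3y] bond c/2=33/800: DF=(4200453/4000000 − 33/800·(0.971600+0.924600+0.885400+0.874000+0.863100))/(1+33/800) = 1659/2000 ≈ 0.829500
step 7 [3.5y] swap r/2=1957/61525: DF=(1 − 1957/61525·(0.971600+0.924600+0.885400+0.874000+0.863100+0.829500))/(1+1957/61525) = 8043/10000 ≈ 0.804300
step 8 [4y] zero: DF = P = 3889/5000 ≈ 0.777800

1 1/2 2429/2500
2 1 4623/5000
3 3/2 4427/5000
4 2 437/500
5 5/2 8631/10000
6 3 1659/2000
7 7/2 8043/10000
8 4 3889/5000
DF(3y) is solved at step 6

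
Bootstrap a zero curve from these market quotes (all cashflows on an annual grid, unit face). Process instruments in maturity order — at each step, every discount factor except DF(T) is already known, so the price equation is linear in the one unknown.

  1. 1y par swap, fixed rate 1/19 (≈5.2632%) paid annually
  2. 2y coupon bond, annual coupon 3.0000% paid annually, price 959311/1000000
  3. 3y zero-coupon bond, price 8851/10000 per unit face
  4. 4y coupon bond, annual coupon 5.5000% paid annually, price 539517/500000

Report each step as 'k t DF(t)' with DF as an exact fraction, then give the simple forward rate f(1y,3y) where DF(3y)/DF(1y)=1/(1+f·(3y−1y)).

1 1 19/20
2 2 9037/10000
3 3 8851/10000
4 4 22/25
f(1y,3y) = ((19/20)/(8851/10000) − 1)/(2) = 649/17702 ≈ 3.6663%

step 1 [1y] swap r/1=1/19: DF=(1 − 1/19·(0))/(1+1/19) = 19/20 ≈ 0.950000
step 2 [2y] bond c/1=3/100: DF=(959311/1000000 − 3/100·(0.950000))/(1+3/100) = 9037/10000 ≈ 0.903700
step 3 [3y] zero: DF = P = 8851/10000 ≈ 0.885100
step 4 [4y] bond c/1=11/200: DF=(539517/500000 − 11/200·(0.950000+0.903700+0.885100))/(1+11/200) = 22/25 ≈ 0.880000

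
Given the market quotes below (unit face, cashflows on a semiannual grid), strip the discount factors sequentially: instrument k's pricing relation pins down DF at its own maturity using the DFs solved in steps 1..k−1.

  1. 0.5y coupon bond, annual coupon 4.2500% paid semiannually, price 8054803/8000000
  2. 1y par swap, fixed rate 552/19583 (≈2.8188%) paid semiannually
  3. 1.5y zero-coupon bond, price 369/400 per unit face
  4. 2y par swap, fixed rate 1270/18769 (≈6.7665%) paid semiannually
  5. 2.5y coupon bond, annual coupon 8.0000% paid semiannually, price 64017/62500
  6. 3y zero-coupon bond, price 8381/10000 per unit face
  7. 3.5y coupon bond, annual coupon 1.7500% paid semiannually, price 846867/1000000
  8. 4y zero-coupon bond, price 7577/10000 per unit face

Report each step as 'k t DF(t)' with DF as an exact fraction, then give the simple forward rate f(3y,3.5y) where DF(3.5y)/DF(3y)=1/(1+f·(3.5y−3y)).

step 1 [0.5y] bond c/2=17/800: DF=(8054803/8000000 − 17/800·(0))/(1+17/800) = 9859/10000 ≈ 0.985900
step 2 [1y] swap r/2=276/19583: DF=(1 − 276/19583·(0.985900))/(1+276/19583) = 2431/2500 ≈ 0.972400
step 3 [1.5y] zero: DF = P = 369/400 ≈ 0.922500
step 4 [2y] swap r/2=635/18769: DF=(1 − 635/18769·(0.985900+0.972400+0.922500))/(1+635/18769) = 873/1000 ≈ 0.873000
step 5 [2.5y] bond c/2=1/25: DF=(64017/62500 − 1/25·(0.985900+0.972400+0.922500+0.873000))/(1+1/25) = 1681/2000 ≈ 0.840500
step 6 [3y] zero: DF = P = 8381/10000 ≈ 0.838100
step 7 [3.5y] bond c/2=7/800: DF=(846867/1000000 − 7/800·(0.985900+0.972400+0.922500+0.873000+0.840500+0.838100))/(1+7/800) = 1981/2500 ≈ 0.792400
step 8 [4y] zero: DF = P = 7577/10000 ≈ 0.757700

1 1/2 9859/10000
2 1 2431/2500
3 3/2 369/400
4 2 873/1000
5 5/2 1681/2000
6 3 8381/10000
7 7/2 1981/2500
8 4 7577/10000
f(3y,3.5y) = ((8381/10000)/(1981/2500) − 1)/(1/2) = 457/3962 ≈ 11.5346%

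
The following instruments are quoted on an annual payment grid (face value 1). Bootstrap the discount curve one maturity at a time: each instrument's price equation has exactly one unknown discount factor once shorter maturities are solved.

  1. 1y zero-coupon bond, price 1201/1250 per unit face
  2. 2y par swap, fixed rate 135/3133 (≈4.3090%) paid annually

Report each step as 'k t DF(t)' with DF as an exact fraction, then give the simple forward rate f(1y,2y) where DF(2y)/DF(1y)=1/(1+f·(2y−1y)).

step 1 [1y] zero: DF = P = 1201/1250 ≈ 0.960800
step 2 [2y] swap r/1=135/3133: DF=(1 − 135/3133·(0.960800))/(1+135/3133) = 919/1000 ≈ 0.919000

1 1 1201/1250
2 2 919/1000
f(1y,2y) = ((1201/1250)/(919/1000) − 1)/(1) = 209/4595 ≈ 4.5484%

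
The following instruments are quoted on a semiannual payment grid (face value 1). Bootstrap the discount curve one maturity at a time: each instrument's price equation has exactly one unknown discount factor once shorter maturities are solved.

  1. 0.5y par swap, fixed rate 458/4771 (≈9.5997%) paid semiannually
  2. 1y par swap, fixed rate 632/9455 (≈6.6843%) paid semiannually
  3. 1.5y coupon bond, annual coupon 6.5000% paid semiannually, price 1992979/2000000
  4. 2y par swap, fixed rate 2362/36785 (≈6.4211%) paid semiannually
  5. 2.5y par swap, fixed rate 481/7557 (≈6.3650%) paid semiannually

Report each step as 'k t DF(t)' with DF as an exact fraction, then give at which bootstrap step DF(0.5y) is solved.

1 1/2 4771/5000
2 1 1171/1250
3 3/2 566/625
4 2 8819/10000
5 5/2 8557/10000
DF(0.5y) is solved at step 1

step 1 [0.5y] swap r/2=229/4771: DF=(1 − 229/4771·(0))/(1+229/4771) = 4771/5000 ≈ 0.954200
step 2 [1y] swap r/2=316/9455: DF=(1 − 316/9455·(0.954200))/(1+316/9455) = 1171/1250 ≈ 0.936800
step 3 [1.5y] bond c/2=13/400: DF=(1992979/2000000 − 13/400·(0.954200+0.936800))/(1+13/400) = 566/625 ≈ 0.905600
step 4 [2y] swap r/2=1181/36785: DF=(1 − 1181/36785·(0.954200+0.936800+0.905600))/(1+1181/36785) = 8819/10000 ≈ 0.881900
step 5 [2.5y] swap r/2=481/15114: DF=(1 − 481/15114·(0.954200+0.936800+0.905600+0.881900))/(1+481/15114) = 8557/10000 ≈ 0.855700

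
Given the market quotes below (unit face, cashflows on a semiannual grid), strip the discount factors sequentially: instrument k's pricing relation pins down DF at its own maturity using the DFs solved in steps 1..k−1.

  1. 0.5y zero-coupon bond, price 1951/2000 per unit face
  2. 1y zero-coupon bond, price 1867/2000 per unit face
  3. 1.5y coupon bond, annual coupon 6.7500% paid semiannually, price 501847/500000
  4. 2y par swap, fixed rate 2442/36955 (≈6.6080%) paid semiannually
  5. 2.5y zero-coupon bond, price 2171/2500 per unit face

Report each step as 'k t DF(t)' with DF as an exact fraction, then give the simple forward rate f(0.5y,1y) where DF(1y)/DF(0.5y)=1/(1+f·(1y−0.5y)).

1 1/2 1951/2000
2 1 1867/2000
3 3/2 4543/5000
4 2 8779/10000
5 5/2 2171/2500
f(0.5y,1y) = ((1951/2000)/(1867/2000) − 1)/(1/2) = 168/1867 ≈ 8.9984%

step 1 [0.5y] zero: DF = P = 1951/2000 ≈ 0.975500
step 2 [1y] zero: DF = P = 1867/2000 ≈ 0.933500
step 3 [1.5y] bond c/2=27/800: DF=(501847/500000 − 27/800·(0.975500+0.933500))/(1+27/800) = 4543/5000 ≈ 0.908600
step 4 [2y] swap r/2=1221/36955: DF=(1 − 1221/36955·(0.975500+0.933500+0.908600))/(1+1221/36955) = 8779/10000 ≈ 0.877900
step 5 [2.5y] zero: DF = P = 2171/2500 ≈ 0.868400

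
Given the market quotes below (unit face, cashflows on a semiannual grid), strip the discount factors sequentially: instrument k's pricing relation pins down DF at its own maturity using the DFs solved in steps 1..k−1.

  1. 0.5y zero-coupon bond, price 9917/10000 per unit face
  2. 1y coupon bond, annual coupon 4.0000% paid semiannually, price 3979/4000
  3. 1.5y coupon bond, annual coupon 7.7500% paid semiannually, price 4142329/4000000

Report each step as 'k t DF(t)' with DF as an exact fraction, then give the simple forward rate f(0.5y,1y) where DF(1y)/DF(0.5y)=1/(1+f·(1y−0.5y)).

1 1/2 9917/10000
2 1 4779/5000
3 3/2 9243/10000
f(0.5y,1y) = ((9917/10000)/(4779/5000) − 1)/(1/2) = 359/4779 ≈ 7.5120%

step 1 [0.5y] zero: DF = P = 9917/10000 ≈ 0.991700
step 2 [1y] bond c/2=1/50: DF=(3979/4000 − 1/50·(0.991700))/(1+1/50) = 4779/5000 ≈ 0.955800
step 3 [1.5y] bond c/2=31/800: DF=(4142329/4000000 − 31/800·(0.991700+0.955800))/(1+31/800) = 9243/10000 ≈ 0.924300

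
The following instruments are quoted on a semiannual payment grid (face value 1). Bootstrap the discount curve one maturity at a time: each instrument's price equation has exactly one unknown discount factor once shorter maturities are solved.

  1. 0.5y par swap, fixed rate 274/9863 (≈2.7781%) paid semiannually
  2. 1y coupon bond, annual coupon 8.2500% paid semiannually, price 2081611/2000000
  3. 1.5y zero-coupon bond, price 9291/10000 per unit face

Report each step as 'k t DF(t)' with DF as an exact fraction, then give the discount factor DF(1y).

step 1 [0.5y] swap r/2=137/9863: DF=(1 − 137/9863·(0))/(1+137/9863) = 9863/10000 ≈ 0.986300
step 2 [1y] bond c/2=33/800: DF=(2081611/2000000 − 33/800·(0.986300))/(1+33/800) = 1921/2000 ≈ 0.960500
step 3 [1.5y] zero: DF = P = 9291/10000 ≈ 0.929100

1 1/2 9863/10000
2 1 1921/2000
3 3/2 9291/10000
DF(1y) = 1921/2000 ≈ 0.960500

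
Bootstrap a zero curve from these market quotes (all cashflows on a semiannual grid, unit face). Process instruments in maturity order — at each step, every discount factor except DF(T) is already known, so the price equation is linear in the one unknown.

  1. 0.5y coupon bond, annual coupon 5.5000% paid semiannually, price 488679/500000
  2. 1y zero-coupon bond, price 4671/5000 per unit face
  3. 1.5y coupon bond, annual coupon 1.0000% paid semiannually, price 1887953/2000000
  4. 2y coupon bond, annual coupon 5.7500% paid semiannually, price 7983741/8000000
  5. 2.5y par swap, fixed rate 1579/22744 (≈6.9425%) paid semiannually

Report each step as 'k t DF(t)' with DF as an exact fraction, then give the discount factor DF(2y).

step 1 [0.5y] bond c/2=11/400: DF=(488679/500000 − 11/400·(0))/(1+11/400) = 1189/1250 ≈ 0.951200
step 2 [1y] zero: DF = P = 4671/5000 ≈ 0.934200
step 3 [1.5y] bond c/2=1/200: DF=(1887953/2000000 − 1/200·(0.951200+0.934200))/(1+1/200) = 9299/10000 ≈ 0.929900
step 4 [2y] bond c/2=23/800: DF=(7983741/8000000 − 23/800·(0.951200+0.934200+0.929900))/(1+23/800) = 4457/5000 ≈ 0.891400
step 5 [2.5y] swap r/2=1579/45488: DF=(1 − 1579/45488·(0.951200+0.934200+0.929900+0.891400))/(1+1579/45488) = 8421/10000 ≈ 0.842100

1 1/2 1189/1250
2 1 4671/5000
3 3/2 9299/10000
4 2 4457/5000
5 5/2 8421/10000
DF(2y) = 4457/5000 ≈ 0.891400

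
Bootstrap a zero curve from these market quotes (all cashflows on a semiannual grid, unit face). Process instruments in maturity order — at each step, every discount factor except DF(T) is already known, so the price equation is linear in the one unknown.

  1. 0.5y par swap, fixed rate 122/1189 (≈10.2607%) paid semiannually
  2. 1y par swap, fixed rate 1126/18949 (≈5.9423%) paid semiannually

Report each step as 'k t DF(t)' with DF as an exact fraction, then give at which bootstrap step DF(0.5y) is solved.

step 1 [0.5y] swap r/2=61/1189: DF=(1 − 61/1189·(0))/(1+61/1189) = 1189/1250 ≈ 0.951200
step 2 [1y] swap r/2=563/18949: DF=(1 − 563/18949·(0.951200))/(1+563/18949) = 9437/10000 ≈ 0.943700

1 1/2 1189/1250
2 1 9437/10000
DF(0.5y) is solved at step 1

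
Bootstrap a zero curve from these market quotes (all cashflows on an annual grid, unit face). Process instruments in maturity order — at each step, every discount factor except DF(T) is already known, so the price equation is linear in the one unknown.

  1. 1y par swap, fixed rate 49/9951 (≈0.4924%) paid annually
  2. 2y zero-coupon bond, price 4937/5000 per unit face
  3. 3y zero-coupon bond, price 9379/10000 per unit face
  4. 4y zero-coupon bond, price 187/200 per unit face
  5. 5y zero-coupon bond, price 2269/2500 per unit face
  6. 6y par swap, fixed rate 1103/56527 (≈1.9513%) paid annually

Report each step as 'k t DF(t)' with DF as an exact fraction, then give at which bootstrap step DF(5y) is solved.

1 1 9951/10000
2 2 4937/5000
3 3 9379/10000
4 4 187/200
5 5 2269/2500
6 6 8897/10000
DF(5y) is solved at step 5

step 1 [1y] swap r/1=49/9951: DF=(1 − 49/9951·(0))/(1+49/9951) = 9951/10000 ≈ 0.995100
step 2 [2y] zero: DF = P = 4937/5000 ≈ 0.987400
step 3 [3y] zero: DF = P = 9379/10000 ≈ 0.937900
step 4 [4y] zero: DF = P = 187/200 ≈ 0.935000
step 5 [5y] zero: DF = P = 2269/2500 ≈ 0.907600
step 6 [6y] swap r/1=1103/56527: DF=(1 − 1103/56527·(0.995100+0.987400+0.937900+0.935000+0.907600))/(1+1103/56527) = 8897/10000 ≈ 0.889700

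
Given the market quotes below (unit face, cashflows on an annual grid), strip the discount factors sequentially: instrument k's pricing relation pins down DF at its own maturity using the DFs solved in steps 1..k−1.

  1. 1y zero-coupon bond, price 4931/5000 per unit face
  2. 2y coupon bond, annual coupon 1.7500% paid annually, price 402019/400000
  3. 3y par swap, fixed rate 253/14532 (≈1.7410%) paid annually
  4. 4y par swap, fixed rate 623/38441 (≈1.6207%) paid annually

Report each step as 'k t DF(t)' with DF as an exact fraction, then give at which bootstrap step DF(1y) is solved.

1 1 4931/5000
2 2 2427/2500
3 3 4747/5000
4 4 9377/10000
DF(1y) is solved at step 1

step 1 [1y] zero: DF = P = 4931/5000 ≈ 0.986200
step 2 [2y] bond c/1=7/400: DF=(402019/400000 − 7/400·(0.986200))/(1+7/400) = 2427/2500 ≈ 0.970800
step 3 [3y] swap r/1=253/14532: DF=(1 − 253/14532·(0.986200+0.970800))/(1+253/14532) = 4747/5000 ≈ 0.949400
step 4 [4y] swap r/1=623/38441: DF=(1 − 623/38441·(0.986200+0.970800+0.949400))/(1+623/38441) = 9377/10000 ≈ 0.937700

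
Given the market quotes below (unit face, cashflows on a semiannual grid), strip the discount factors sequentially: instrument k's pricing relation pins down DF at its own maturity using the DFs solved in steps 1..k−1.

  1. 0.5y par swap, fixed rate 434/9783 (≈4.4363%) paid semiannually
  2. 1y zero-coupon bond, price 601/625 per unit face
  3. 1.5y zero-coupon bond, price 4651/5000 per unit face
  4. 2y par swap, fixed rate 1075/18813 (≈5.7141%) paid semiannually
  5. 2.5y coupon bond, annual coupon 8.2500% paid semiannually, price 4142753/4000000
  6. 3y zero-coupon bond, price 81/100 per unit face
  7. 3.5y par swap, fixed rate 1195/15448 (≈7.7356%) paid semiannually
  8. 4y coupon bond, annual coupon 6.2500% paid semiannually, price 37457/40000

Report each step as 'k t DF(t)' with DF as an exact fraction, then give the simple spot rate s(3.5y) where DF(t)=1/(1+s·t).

step 1 [0.5y] swap r/2=217/9783: DF=(1 − 217/9783·(0))/(1+217/9783) = 9783/10000 ≈ 0.978300
step 2 [1y] zero: DF = P = 601/625 ≈ 0.961600
step 3 [1.5y] zero: DF = P = 4651/5000 ≈ 0.930200
step 4 [2y] swap r/2=1075/37626: DF=(1 − 1075/37626·(0.978300+0.961600+0.930200))/(1+1075/37626) = 357/400 ≈ 0.892500
step 5 [2.5y] bond c/2=33/800: DF=(4142753/4000000 − 33/800·(0.978300+0.961600+0.930200+0.892500))/(1+33/800) = 1057/1250 ≈ 0.845600
step 6 [3y] zero: DF = P = 81/100 ≈ 0.810000
step 7 [3.5y] swap r/2=1195/30896: DF=(1 − 1195/30896·(0.978300+0.961600+0.930200+0.892500+0.845600+0.810000))/(1+1195/30896) = 761/1000 ≈ 0.761000
step 8 [4y] bond c/2=1/32: DF=(37457/40000 − 1/32·(0.978300+0.961600+0.930200+0.892500+0.845600+0.810000+0.761000))/(1+1/32) = 901/1250 ≈ 0.720800

1 1/2 9783/10000
2 1 601/625
3 3/2 4651/5000
4 2 357/400
5 5/2 1057/1250
6 3 81/100
7 7/2 761/1000
8 4 901/1250
s(3.5y) = (1/(761/1000) − 1)/(7/2) = 478/5327 ≈ 8.9732%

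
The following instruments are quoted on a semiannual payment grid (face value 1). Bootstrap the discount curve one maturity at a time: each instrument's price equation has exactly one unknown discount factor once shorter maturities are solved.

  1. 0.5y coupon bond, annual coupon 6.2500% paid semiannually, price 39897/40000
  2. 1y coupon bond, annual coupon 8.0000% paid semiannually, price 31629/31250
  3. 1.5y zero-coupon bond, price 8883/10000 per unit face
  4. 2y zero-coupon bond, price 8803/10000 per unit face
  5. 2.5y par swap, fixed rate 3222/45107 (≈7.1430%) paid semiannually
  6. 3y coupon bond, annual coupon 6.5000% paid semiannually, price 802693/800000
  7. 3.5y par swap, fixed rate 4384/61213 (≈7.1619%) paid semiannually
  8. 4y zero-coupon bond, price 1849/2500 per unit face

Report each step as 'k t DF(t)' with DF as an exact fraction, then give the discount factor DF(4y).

1 1/2 1209/1250
2 1 117/125
3 3/2 8883/10000
4 2 8803/10000
5 5/2 8389/10000
6 3 4149/5000
7 7/2 488/625
8 4 1849/2500
DF(4y) = 1849/2500 ≈ 0.739600

step 1 [0.5y] bond c/2=1/32: DF=(39897/40000 − 1/32·(0))/(1+1/32) = 1209/1250 ≈ 0.967200
step 2 [1y] bond c/2=1/25: DF=(31629/31250 − 1/25·(0.967200))/(1+1/25) = 117/125 ≈ 0.936000
step 3 [1.5y] zero: DF = P = 8883/10000 ≈ 0.888300
step 4 [2y] zero: DF = P = 8803/10000 ≈ 0.880300
step 5 [2.5y] swap r/2=1611/45107: DF=(1 − 1611/45107·(0.967200+0.936000+0.888300+0.880300))/(1+1611/45107) = 8389/10000 ≈ 0.838900
step 6 [3y] bond c/2=13/400: DF=(802693/800000 − 13/400·(0.967200+0.936000+0.888300+0.880300+0.838900))/(1+13/400) = 4149/5000 ≈ 0.829800
step 7 [3.5y] swap r/2=2192/61213: DF=(1 − 2192/61213·(0.967200+0.936000+0.888300+0.880300+0.838900+0.829800))/(1+2192/61213) = 488/625 ≈ 0.780800
step 8 [4y] zero: DF = P = 1849/2500 ≈ 0.739600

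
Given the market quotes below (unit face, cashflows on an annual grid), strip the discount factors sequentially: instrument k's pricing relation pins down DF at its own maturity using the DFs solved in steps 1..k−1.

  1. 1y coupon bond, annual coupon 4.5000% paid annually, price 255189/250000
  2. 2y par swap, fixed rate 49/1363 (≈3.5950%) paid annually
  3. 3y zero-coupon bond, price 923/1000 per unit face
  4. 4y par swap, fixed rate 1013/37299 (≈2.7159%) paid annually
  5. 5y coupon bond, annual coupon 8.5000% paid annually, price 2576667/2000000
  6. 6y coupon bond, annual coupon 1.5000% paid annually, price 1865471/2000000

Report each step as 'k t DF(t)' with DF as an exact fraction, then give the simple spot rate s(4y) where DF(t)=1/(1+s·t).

1 1 1221/1250
2 2 4657/5000
3 3 923/1000
4 4 8987/10000
5 5 1119/1250
6 6 4253/5000
s(4y) = (1/(8987/10000) − 1)/(4) = 1013/35948 ≈ 2.8180%

step 1 [1y] bond c/1=9/200: DF=(255189/250000 − 9/200·(0))/(1+9/200) = 1221/1250 ≈ 0.976800
step 2 [2y] swap r/1=49/1363: DF=(1 − 49/1363·(0.976800))/(1+49/1363) = 4657/5000 ≈ 0.931400
step 3 [3y] zero: DF = P = 923/1000 ≈ 0.923000
step 4 [4y] swap r/1=1013/37299: DF=(1 − 1013/37299·(0.976800+0.931400+0.923000))/(1+1013/37299) = 8987/10000 ≈ 0.898700
step 5 [5y] bond c/1=17/200: DF=(2576667/2000000 − 17/200·(0.976800+0.931400+0.923000+0.898700))/(1+17/200) = 1119/1250 ≈ 0.895200
step 6 [6y] bond c/1=3/200: DF=(1865471/2000000 − 3/200·(0.976800+0.931400+0.923000+0.898700+0.895200))/(1+3/200) = 4253/5000 ≈ 0.850600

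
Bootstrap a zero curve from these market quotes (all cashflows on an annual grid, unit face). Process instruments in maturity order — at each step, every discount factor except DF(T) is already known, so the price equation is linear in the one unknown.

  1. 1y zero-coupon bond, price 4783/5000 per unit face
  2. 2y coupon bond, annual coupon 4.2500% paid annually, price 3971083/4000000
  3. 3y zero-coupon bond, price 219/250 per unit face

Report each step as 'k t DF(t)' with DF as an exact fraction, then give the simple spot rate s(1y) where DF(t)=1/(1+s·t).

1 1 4783/5000
2 2 9133/10000
3 3 219/250
s(1y) = (1/(4783/5000) − 1)/(1) = 217/4783 ≈ 4.5369%

step 1 [1y] zero: DF = P = 4783/5000 ≈ 0.956600
step 2 [2y] bond c/1=17/400: DF=(3971083/4000000 − 17/400·(0.956600))/(1+17/400) = 9133/10000 ≈ 0.913300
step 3 [3y] zero: DF = P = 219/250 ≈ 0.876000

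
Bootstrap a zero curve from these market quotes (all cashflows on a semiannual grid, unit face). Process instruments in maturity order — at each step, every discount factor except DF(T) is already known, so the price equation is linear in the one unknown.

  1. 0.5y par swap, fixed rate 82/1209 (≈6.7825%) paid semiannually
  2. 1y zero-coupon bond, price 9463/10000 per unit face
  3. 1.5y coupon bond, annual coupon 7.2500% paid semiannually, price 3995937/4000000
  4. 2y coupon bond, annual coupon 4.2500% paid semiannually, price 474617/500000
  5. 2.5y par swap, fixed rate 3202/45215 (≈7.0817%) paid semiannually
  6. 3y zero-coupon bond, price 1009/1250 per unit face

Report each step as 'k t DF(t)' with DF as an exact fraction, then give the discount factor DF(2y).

step 1 [0.5y] swap r/2=41/1209: DF=(1 − 41/1209·(0))/(1+41/1209) = 1209/1250 ≈ 0.967200
step 2 [1y] zero: DF = P = 9463/10000 ≈ 0.946300
step 3 [1.5y] bond c/2=29/800: DF=(3995937/4000000 − 29/800·(0.967200+0.946300))/(1+29/800) = 8971/10000 ≈ 0.897100
step 4 [2y] bond c/2=17/800: DF=(474617/500000 − 17/800·(0.967200+0.946300+0.897100))/(1+17/800) = 871/1000 ≈ 0.871000
step 5 [2.5y] swap r/2=1601/45215: DF=(1 − 1601/45215·(0.967200+0.946300+0.897100+0.871000))/(1+1601/45215) = 8399/10000 ≈ 0.839900
step 6 [3y] zero: DF = P = 1009/1250 ≈ 0.807200

1 1/2 1209/1250
2 1 9463/10000
3 3/2 8971/10000
4 2 871/1000
5 5/2 8399/10000
6 3 1009/1250
DF(2y) = 871/1000 ≈ 0.871000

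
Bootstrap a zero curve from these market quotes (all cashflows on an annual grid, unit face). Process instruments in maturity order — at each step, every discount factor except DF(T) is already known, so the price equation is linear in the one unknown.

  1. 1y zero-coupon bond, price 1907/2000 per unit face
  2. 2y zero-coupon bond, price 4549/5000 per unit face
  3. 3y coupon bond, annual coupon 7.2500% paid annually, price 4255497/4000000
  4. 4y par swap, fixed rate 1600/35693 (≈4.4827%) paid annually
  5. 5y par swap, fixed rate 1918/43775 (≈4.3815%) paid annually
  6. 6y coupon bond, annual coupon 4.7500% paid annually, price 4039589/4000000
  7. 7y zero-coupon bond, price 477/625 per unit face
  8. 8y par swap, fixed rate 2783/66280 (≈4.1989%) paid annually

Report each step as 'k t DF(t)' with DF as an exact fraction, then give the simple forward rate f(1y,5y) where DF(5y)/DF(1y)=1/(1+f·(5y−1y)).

1 1 1907/2000
2 2 4549/5000
3 3 433/500
4 4 21/25
5 5 4041/5000
6 6 957/1250
7 7 477/625
8 8 7217/10000
f(1y,5y) = ((1907/2000)/(4041/5000) − 1)/(4) = 1453/32328 ≈ 4.4946%

step 1 [1y] zero: DF = P = 1907/2000 ≈ 0.953500
step 2 [2y] zero: DF = P = 4549/5000 ≈ 0.909800
step 3 [3y] bond c/1=29/400: DF=(4255497/4000000 − 29/400·(0.953500+0.909800))/(1+29/400) = 433/500 ≈ 0.866000
step 4 [4y] swap r/1=1600/35693: DF=(1 − 1600/35693·(0.953500+0.909800+0.866000))/(1+1600/35693) = 21/25 ≈ 0.840000
step 5 [5y] swap r/1=1918/43775: DF=(1 − 1918/43775·(0.953500+0.909800+0.866000+0.840000))/(1+1918/43775) = 4041/5000 ≈ 0.808200
step 6 [6y] bond c/1=19/400: DF=(4039589/4000000 − 19/400·(0.953500+0.909800+0.866000+0.840000+0.808200))/(1+19/400) = 957/1250 ≈ 0.765600
step 7 [7y] zero: DF = P = 477/625 ≈ 0.763200
step 8 [8y] swap r/1=2783/66280: DF=(1 − 2783/66280·(0.953500+0.909800+0.866000+0.840000+0.808200+0.765600+0.763200))/(1+2783/66280) = 7217/10000 ≈ 0.721700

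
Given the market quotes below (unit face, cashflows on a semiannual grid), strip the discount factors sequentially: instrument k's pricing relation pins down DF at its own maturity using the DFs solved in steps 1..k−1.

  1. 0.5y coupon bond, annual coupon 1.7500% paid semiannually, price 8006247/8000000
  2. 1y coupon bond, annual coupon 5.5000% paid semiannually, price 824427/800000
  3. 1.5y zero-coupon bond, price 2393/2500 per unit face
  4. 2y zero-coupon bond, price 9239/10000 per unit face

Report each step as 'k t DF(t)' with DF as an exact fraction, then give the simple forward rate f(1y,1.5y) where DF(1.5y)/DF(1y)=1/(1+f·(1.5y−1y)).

1 1/2 9921/10000
2 1 2441/2500
3 3/2 2393/2500
4 2 9239/10000
f(1y,1.5y) = ((2441/2500)/(2393/2500) − 1)/(1/2) = 96/2393 ≈ 4.0117%

step 1 [0.5y] bond c/2=7/800: DF=(8006247/8000000 − 7/800·(0))/(1+7/800) = 9921/10000 ≈ 0.992100
step 2 [1y] bond c/2=11/400: DF=(824427/800000 − 11/400·(0.992100))/(1+11/400) = 2441/2500 ≈ 0.976400
step 3 [1.5y] zero: DF = P = 2393/2500 ≈ 0.957200
step 4 [2y] zero: DF = P = 9239/10000 ≈ 0.923900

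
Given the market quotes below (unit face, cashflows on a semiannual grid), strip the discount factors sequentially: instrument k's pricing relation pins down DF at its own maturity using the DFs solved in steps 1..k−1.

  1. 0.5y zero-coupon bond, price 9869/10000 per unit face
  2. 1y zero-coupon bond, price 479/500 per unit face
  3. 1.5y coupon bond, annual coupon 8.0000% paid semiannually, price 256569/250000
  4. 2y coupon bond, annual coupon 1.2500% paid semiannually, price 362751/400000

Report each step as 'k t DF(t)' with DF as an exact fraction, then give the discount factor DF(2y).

step 1 [0.5y] zero: DF = P = 9869/10000 ≈ 0.986900
step 2 [1y] zero: DF = P = 479/500 ≈ 0.958000
step 3 [1.5y] bond c/2=1/25: DF=(256569/250000 − 1/25·(0.986900+0.958000))/(1+1/25) = 114/125 ≈ 0.912000
step 4 [2y] bond c/2=1/160: DF=(362751/400000 − 1/160·(0.986900+0.958000+0.912000))/(1+1/160) = 1767/2000 ≈ 0.883500

1 1/2 9869/10000
2 1 479/500
3 3/2 114/125
4 2 1767/2000
DF(2y) = 1767/2000 ≈ 0.883500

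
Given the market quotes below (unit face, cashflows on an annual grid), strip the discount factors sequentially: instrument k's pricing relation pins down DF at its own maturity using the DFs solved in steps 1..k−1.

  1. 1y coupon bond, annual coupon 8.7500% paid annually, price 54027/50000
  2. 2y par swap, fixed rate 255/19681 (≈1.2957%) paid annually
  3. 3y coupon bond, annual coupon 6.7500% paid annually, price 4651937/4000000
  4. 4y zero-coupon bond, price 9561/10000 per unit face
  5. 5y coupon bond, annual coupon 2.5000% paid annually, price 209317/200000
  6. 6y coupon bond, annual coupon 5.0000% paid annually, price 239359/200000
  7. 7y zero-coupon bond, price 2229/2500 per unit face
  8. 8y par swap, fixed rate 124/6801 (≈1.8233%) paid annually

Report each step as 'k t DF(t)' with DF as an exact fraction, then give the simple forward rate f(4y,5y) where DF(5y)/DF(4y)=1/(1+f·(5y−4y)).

1 1 621/625
2 2 1949/2000
3 3 193/200
4 4 9561/10000
5 5 4631/5000
6 6 1821/2000
7 7 2229/2500
8 8 2159/2500
f(4y,5y) = ((9561/10000)/(4631/5000) − 1)/(1) = 299/9262 ≈ 3.2282%

step 1 [1y] bond c/1=7/80: DF=(54027/50000 − 7/80·(0))/(1+7/80) = 621/625 ≈ 0.993600
step 2 [2y] swap r/1=255/19681: DF=(1 − 255/19681·(0.993600))/(1+255/19681) = 1949/2000 ≈ 0.974500
step 3 [3y] bond c/1=27/400: DF=(4651937/4000000 − 27/400·(0.993600+0.974500))/(1+27/400) = 193/200 ≈ 0.965000
step 4 [4y] zero: DF = P = 9561/10000 ≈ 0.956100
step 5 [5y] bond c/1=1/40: DF=(209317/200000 − 1/40·(0.993600+0.974500+0.965000+0.956100))/(1+1/40) = 4631/5000 ≈ 0.926200
step 6 [6y] bond c/1=1/20: DF=(239359/200000 − 1/20·(0.993600+0.974500+0.965000+0.956100+0.926200))/(1+1/20) = 1821/2000 ≈ 0.910500
step 7 [7y] zero: DF = P = 2229/2500 ≈ 0.891600
step 8 [8y] swap r/1=124/6801: DF=(1 − 124/6801·(0.993600+0.974500+0.965000+0.956100+0.926200+0.910500+0.891600))/(1+124/6801) = 2159/2500 ≈ 0.863600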